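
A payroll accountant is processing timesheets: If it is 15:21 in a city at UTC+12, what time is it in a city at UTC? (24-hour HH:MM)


Local time: 15:21 at UTC+12 (offset 12h)
Target zone: UTC (offset 0h)
Difference: 0 - (12) = -12 hours
Calculation: 15 + (-12) = 3
Result: 03:21

03:21


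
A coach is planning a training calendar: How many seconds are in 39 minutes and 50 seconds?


Minutes: 39
Seconds: 50
Convert minutes to seconds: 39 x 60 = 2340
Add remaining seconds: 2340 + 50 = 2390

2390


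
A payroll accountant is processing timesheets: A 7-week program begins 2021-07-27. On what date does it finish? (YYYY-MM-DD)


Start: 2021-07-27
Weeks to add: 7
Convert to days: 7 x 7 = 49 days
Add 49 days to 2021-07-27
Result: 2021-09-14

2021-09-14


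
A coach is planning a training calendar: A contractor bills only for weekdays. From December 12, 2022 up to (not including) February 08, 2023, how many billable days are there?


Start: 2022-12-12 (Monday)
End (exclusive): 2023-02-08 (Wednesday)
Total calendar days: 58
Full weeks: 58 // 7 = 8 -> 40 weekdays
Remaining 2 days starting on Monday:
  Mon(w), Tue(w) -> 2 weekdays
Total business days: 40 + 2 = 42

42


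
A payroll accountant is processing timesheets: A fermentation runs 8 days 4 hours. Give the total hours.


Days: 8
Extra hours: 4
Hours per day: 24
Days to hours: 8 x 24 = 192
Total: 192 + 4 = 196

196


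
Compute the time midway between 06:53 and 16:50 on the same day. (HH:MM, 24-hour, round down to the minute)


Start time: 06:53 = 413 minutes from midnight
End time: 16:50 = 1010 minutes from midnight
Sum: 413 + 1010 = 1423
Midpoint: 1423 / 2 = 711 minutes
Convert: 711 / 60 = 11 hours, 51 minutes
Result: 11:51

11:51


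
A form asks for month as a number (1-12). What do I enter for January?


Calendar month order:
1. January <--
2. February
January is month number 1

1


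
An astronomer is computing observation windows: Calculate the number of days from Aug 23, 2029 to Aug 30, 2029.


Start date: 2029-08-23
End date: 2029-08-30
Aug 2029: +7 days
Total: 7 days

7


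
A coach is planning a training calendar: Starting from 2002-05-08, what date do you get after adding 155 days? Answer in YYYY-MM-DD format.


Start: 2002-05-08
Adding 155 days
Days remaining in May: 23
After May: 132 days still to add
June 2002: 30 days, 102 remaining
July 2002: 31 days, 71 remaining
August 2002: 31 days, 40 remaining
September 2002: 30 days, 10 remaining
Result: 2002-10-10

2002-10-10


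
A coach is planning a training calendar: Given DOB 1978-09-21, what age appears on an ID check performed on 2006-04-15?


Birth: 1978-09-21
Reference: 2006-04-15
Year difference: 2006 - 1978 = 28
Has birthday (09-21) occurred by 04-15? No
Birthday not yet reached this year -> subtract 1
Age in full years: 27

27


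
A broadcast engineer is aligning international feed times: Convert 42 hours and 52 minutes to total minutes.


Hours: 42
Minutes: 52
Convert hours to minutes: 42 x 60 = 2520
Add remaining minutes: 2520 + 52 = 2572

2572


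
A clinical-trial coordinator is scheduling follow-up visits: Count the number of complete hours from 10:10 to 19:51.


Start: 10:10
End: 19:51
Hour difference: 19 - 10 = 9 hours
Minute difference: 51 - 10 = 41 minutes
Total minutes: 581
Complete hours: 581 / 60 = 9 (remainder 41)

9


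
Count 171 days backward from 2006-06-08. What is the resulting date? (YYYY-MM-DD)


Start: 2006-06-08
Subtracting 171 days
Days already passed in June: 8
After going back through June: 163 more days to subtract
May 2006: 31 days, 132 remaining
April 2006: 30 days, 102 remaining
March 2006: 31 days, 71 remaining
February 2006: 28 days, 43 remaining
Result: 2005-12-19

2005-12-19


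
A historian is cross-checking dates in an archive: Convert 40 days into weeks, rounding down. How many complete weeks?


Total days: 40
Days per week: 7
Division: 40 / 7 = 5 remainder 5
Complete weeks: 5
Remaining days: 5

5


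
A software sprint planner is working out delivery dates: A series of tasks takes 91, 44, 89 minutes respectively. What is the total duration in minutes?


Durations: 91, 44, 89
Running sum: 91
+ 44 = 135
+ 89 = 224
Total duration: 224 minutes
That is 3 hours and 44 minutes

224


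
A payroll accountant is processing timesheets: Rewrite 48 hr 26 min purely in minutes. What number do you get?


Hours: 48
Extra minutes: 26
Minutes per hour: 60
Hours to minutes: 48 x 60 = 2880
Total: 2880 + 26 = 2906

2906


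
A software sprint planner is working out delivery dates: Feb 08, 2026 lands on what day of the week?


Date: 2026-02-08
January 1, 2026 is a Thursday
Day of year: 39
Offset from Jan 1: 38 days
38 mod 7 = 3
Result: Sunday

Sunday


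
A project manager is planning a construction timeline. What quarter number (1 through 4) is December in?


Month: December (month 12)
Q1: January-March (months 1-3)
Q2: April-June (months 4-6)
Q3: July-September (months 7-9)
Q4: October-December (months 10-12)
Month 12 falls in Q4

4


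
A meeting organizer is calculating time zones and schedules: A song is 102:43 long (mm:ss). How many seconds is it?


Minutes: 102
Extra seconds: 43
Seconds per minute: 60
Minutes to seconds: 102 x 60 = 6120
Total: 6120 + 43 = 6163

6163


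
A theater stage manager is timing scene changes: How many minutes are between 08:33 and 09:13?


Start time: 08:33 = 513 minutes from midnight
End time: 09:13 = 553 minutes from midnight
Difference: 553 - 513 = 40 minutes
That is 0 hours and 40 minutes

40


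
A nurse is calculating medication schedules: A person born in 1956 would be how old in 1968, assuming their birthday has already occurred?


Birth year: 1956
Current year: 1968
Age = current year - birth year
Age = 1968 - 1956 = 12

12


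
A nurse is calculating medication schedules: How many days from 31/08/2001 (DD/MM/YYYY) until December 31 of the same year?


Start: August 31, 2001
End: December 31, 2001
Days left in August: 0
September: 30
October: 31
November: 30
December: 31
Sum of remaining months: 122
Total: 0 + 122 = 122

122


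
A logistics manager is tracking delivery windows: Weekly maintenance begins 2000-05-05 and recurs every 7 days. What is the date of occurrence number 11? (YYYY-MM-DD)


First occurrence: 2000-05-05 (occurrence 1)
Each occurrence is 7 days after the previous.
Occurrence 11 is 10 weeks after the first.
10 weeks = 70 days
2000-05-05 + 70 days = 2000-07-14

2000-07-14


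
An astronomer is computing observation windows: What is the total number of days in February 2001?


Month: February
Year: 2001
2001 is not a leap year
February has 28 days
Total: 28 days

28


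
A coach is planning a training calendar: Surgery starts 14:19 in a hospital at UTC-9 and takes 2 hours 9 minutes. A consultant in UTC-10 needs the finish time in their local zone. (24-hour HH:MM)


Start: 14:19 in UTC-9
Step 1 - add duration:
  minutes: 19 + 9 = 28
  hours: 14 + 2 + 0 = 16
  end in UTC-9: 16:28
Step 2 - convert UTC-9 -> UTC-10:
  offset difference: -10 - (-9) = -1 hours
  16 + (-1) = 15 -> mod 24 = 15
Result: 15:28 in UTC-10

15:28


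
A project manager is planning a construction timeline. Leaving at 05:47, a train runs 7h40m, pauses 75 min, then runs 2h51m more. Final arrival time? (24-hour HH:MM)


Depart: 05:47
Leg 1: +460 min -> 13:27
Layover: +75 min -> 14:42
Leg 2: +171 min -> 17:33
Total travel: 706 minutes = 11h 46m
Arrival: 17:33

17:33


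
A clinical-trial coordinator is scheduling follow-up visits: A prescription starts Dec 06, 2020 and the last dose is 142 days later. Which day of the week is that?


Start: 2020-12-06 (Sunday)
Step 1 - find target date: add 142 days
  2020-12-06 + 142 days = 2021-04-27
Step 2 - day of week:
  142 mod 7 = 2
  Sunday + 2 days -> Tuesday
Result: Tuesday (2021-04-27)

Tuesday


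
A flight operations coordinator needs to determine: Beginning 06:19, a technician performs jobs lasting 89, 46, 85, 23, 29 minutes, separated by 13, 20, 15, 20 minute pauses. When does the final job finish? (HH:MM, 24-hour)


Start: 06:19 = 379 min from midnight
  after task 1 (89 min): 07:48
  after break (13 min): 08:01
  after task 2 (46 min): 08:47
  after break (20 min): 09:07
  after task 3 (85 min): 10:32
  after break (15 min): 10:47
  after task 4 (23 min): 11:10
  after break (20 min): 11:30
  after task 5 (29 min): 11:59
Total elapsed: 340 minutes
End time: 11:59

11:59


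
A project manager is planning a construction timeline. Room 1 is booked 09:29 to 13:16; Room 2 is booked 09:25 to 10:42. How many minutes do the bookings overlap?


Interval A: [569, 796] minutes from midnight
Interval B: [565, 642] minutes from midnight
Overlap start = max(569, 565) = 569
Overlap end = min(796, 642) = 642
Overlap = 642 - 569 = 73 minutes

73


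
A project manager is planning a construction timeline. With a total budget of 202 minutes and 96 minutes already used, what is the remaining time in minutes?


Total budget: 202 minutes
Time used: 96 minutes
Remaining: 202 - 96 = 106 minutes
Percent used: 47.5%
Percent remaining: 52.5%

106


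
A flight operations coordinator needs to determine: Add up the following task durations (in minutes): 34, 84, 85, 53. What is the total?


Durations: 34, 84, 85, 53
Running sum: 34
+ 84 = 118
+ 85 = 203
+ 53 = 256
Total duration: 256 minutes
That is 4 hours and 16 minutes

256


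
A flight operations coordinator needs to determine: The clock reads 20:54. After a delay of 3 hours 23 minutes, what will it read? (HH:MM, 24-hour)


Start time: 20:54
Adding: 3 hours 23 minutes
Minutes: 54 + 23 = 77
Minute overflow: 77 >= 60, so carry 1 hour, minutes = 17
Hours: 20 + 3 + 1 = 24
Hour wraparound: 24 mod 24 = 0
Result: 00:17

00:17


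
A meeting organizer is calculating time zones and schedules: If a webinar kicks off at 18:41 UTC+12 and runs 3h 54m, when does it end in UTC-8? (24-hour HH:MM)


Start: 18:41 in UTC+12
Step 1 - add duration:
  minutes: 41 + 54 = 95 (carry 1h)
  hours: 18 + 3 + 1 = 22
  end in UTC+12: 22:35
Step 2 - convert UTC+12 -> UTC-8:
  offset difference: -8 - (12) = -20 hours
  22 + (-20) = 2 -> mod 24 = 2
Result: 02:35 in UTC-8

02:35


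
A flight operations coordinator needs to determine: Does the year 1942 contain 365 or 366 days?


Year: 1942
Check leap year rules:
Divisible by 4? No
1942 is not a leap year
Days: 365

365


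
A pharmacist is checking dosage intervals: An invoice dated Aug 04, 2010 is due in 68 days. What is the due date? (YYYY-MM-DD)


Start: 2010-08-04
Adding 68 days
Days remaining in August: 27
After August: 41 days still to add
September 2010: 30 days, 11 remaining
October 2010 has 31 days, need 11
Result: 2010-10-11

2010-10-11


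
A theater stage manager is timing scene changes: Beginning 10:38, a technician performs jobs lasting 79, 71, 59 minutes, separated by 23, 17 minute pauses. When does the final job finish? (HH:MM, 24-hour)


Start: 10:38 = 638 min from midnight
  after task 1 (79 min): 11:57
  after break (23 min): 12:20
  after task 2 (71 min): 13:31
  after break (17 min): 13:48
  after task 3 (59 min): 14:47
Total elapsed: 249 minutes
End time: 14:47

14:47


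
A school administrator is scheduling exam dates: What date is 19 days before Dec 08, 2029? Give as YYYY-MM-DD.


Start: 2029-12-08
Subtracting 19 days
Days already passed in December: 8
After going back through December: 11 more days to subtract
November 2029 has 30 days, need 11
Result: 2029-11-19

2029-11-19


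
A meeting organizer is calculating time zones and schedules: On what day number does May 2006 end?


Month: May
Year: 2006
May is a 31-day month
Total: 31 days

31


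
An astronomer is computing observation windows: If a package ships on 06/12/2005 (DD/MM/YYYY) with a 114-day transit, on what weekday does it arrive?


Start: 2005-12-06 (Tuesday)
Step 1 - find target date: add 114 days
  2005-12-06 + 114 days = 2006-03-30
Step 2 - day of week:
  114 mod 7 = 2
  Tuesday + 2 days -> Thursday
Result: Thursday (2006-03-30)

Thursday


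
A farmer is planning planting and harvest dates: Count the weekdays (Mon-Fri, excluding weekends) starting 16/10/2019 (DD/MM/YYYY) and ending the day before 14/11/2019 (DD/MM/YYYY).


Start: 2019-10-16 (Wednesday)
End (exclusive): 2019-11-14 (Thursday)
Total calendar days: 29
Full weeks: 29 // 7 = 4 -> 20 weekdays
Remaining 1 days starting on Wednesday:
  Wed(w) -> 1 weekdays
Total business days: 20 + 1 = 21

21


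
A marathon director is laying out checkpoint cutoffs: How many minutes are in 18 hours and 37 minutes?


Hours: 18
Extra minutes: 37
Minutes per hour: 60
Hours to minutes: 18 x 60 = 1080
Total: 1080 + 37 = 1117

1117


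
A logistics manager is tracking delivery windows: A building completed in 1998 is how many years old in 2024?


Birth year: 1998
Current year: 2024
Age = current year - birth year
Age = 2024 - 1998 = 26

26


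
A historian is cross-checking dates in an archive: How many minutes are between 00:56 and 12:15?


Start time: 00:56 = 56 minutes from midnight
End time: 12:15 = 735 minutes from midnight
Difference: 735 - 56 = 679 minutes
That is 11 hours and 19 minutes

679


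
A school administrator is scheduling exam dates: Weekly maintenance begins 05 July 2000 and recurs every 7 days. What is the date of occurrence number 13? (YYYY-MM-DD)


First occurrence: 2000-07-05 (occurrence 1)
Each occurrence is 7 days after the previous.
Occurrence 13 is 12 weeks after the first.
12 weeks = 84 days
2000-07-05 + 84 days = 2000-09-27

2000-09-27


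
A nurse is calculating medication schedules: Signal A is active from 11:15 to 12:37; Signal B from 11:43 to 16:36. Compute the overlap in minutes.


Interval A: [675, 757] minutes from midnight
Interval B: [703, 996] minutes from midnight
Overlap start = max(675, 703) = 703
Overlap end = min(757, 996) = 757
Overlap = 757 - 703 = 54 minutes

54


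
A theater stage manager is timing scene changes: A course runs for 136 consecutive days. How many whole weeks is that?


Total days: 136
Days per week: 7
Division: 136 / 7 = 19 remainder 3
Complete weeks: 19
Remaining days: 3

19


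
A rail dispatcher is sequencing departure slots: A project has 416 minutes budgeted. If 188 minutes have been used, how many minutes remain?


Total budget: 416 minutes
Time used: 188 minutes
Remaining: 416 - 188 = 228 minutes
Percent used: 45.2%
Percent remaining: 54.8%

228


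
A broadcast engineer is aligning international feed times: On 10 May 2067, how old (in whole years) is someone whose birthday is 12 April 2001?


Birth: 2001-04-12
Reference: 2067-05-10
Year difference: 2067 - 2001 = 66
Has birthday (04-12) occurred by 05-10? Yes
Age in full years: 66

66


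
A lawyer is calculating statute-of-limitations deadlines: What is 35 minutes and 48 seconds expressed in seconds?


Minutes: 35
Extra seconds: 48
Seconds per minute: 60
Minutes to seconds: 35 x 60 = 2100
Total: 2100 + 48 = 2148

2148


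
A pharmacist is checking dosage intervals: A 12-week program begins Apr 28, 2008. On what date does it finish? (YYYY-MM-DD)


Start: 2008-04-28
Weeks to add: 12
Convert to days: 12 x 7 = 84 days
Add 84 days to 2008-04-28
Result: 2008-07-21

2008-07-21


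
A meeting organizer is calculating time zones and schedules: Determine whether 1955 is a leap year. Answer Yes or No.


Year: 1955
Divisible by 4? 1955 / 4 = 488.75 -> No
Not divisible by 4, so NOT a leap year

No


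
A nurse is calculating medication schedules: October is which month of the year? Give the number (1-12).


Calendar month order:
9. September
10. October <--
11. November
October is month number 10

10


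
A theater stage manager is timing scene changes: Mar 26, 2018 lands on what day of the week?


Date: 2018-03-26
January 1, 2018 is a Monday
Day of year: 85
Offset from Jan 1: 84 days
84 mod 7 = 0
Result: Monday

Monday


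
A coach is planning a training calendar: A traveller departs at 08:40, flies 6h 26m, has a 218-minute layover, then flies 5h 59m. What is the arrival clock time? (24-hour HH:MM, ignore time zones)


Depart: 08:40
Leg 1: +386 min -> 15:06
Layover: +218 min -> 18:44
Leg 2: +359 min -> 00:43
Total travel: 963 minutes = 16h 3m
Arrival: 00:43

00:43


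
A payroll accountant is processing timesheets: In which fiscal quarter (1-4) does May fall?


Month: May (month 5)
Q1: January-March (months 1-3)
Q2: April-June (months 4-6)
Q3: July-September (months 7-9)
Q4: October-December (months 10-12)
Month 5 falls in Q2

2


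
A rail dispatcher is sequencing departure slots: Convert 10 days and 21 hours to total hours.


Days: 10
Extra hours: 21
Hours per day: 24
Days to hours: 10 x 24 = 240
Total: 240 + 21 = 261

261


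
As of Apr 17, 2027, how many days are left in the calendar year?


Start: April 17, 2027
End: December 31, 2027
Days left in April: 13
May: 31
June: 30
July: 31
August: 31
... plus remaining months
Sum of remaining months: 245
Total: 13 + 245 = 258

258


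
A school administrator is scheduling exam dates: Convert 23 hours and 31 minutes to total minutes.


Hours: 23
Minutes: 31
Convert hours to minutes: 23 x 60 = 1380
Add remaining minutes: 1380 + 31 = 1411

1411


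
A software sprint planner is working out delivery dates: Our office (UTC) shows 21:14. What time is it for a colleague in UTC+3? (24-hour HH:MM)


Local time: 21:14 at UTC (offset 0h)
Target zone: UTC+3 (offset 3h)
Difference: 3 - (0) = 3 hours
Calculation: 21 + (3) = 24
Wraparound: (24) mod 24 = 0
Result: 00:14

00:14


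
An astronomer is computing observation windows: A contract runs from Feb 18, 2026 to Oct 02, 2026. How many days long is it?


Start date: 2026-02-18
End date: 2026-10-02
Feb 2026: +11 days
Mar 2026: +31 days
Apr 2026: +30 days
... (6 more months)
Total: 226 days

226


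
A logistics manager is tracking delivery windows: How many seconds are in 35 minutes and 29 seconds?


Minutes: 35
Seconds: 29
Convert minutes to seconds: 35 x 60 = 2100
Add remaining seconds: 2100 + 29 = 2129

2129


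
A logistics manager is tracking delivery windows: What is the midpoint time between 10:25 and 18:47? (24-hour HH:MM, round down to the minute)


Start time: 10:25 = 625 minutes from midnight
End time: 18:47 = 1127 minutes from midnight
Sum: 625 + 1127 = 1752
Midpoint: 1752 / 2 = 876 minutes
Convert: 876 / 60 = 14 hours, 36 minutes
Result: 14:36

14:36


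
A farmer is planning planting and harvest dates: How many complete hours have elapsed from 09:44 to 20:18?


Start: 09:44
End: 20:18
Hour difference: 20 - 9 = 11 hours
Minute difference: 18 - 44 = -26 minutes
Total minutes: 634
Complete hours: 634 / 60 = 10 (remainder 34)

10


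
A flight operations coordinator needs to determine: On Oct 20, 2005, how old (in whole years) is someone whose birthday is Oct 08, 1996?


Birth: 1996-10-08
Reference: 2005-10-20
Year difference: 2005 - 1996 = 9
Has birthday (10-08) occurred by 10-20? Yes
Age in full years: 9

9


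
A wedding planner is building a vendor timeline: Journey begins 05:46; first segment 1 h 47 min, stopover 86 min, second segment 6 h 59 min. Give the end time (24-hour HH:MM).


Depart: 05:46
Leg 1: +107 min -> 07:33
Layover: +86 min -> 08:59
Leg 2: +419 min -> 15:58
Total travel: 612 minutes = 10h 12m
Arrival: 15:58

15:58


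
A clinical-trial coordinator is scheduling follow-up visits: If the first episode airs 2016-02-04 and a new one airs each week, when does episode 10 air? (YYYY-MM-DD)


First occurrence: 2016-02-04 (occurrence 1)
Each occurrence is 7 days after the previous.
Occurrence 10 is 9 weeks after the first.
9 weeks = 63 days
2016-02-04 + 63 days = 2016-04-07

2016-04-07


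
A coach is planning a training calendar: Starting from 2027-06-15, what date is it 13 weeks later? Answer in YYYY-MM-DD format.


Start: 2027-06-15
Weeks to add: 13
Convert to days: 13 x 7 = 91 days
Add 91 days to 2027-06-15
Result: 2027-09-14

2027-09-14


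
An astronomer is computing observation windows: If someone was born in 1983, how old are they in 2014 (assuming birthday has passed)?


Birth year: 1983
Current year: 2014
Age = current year - birth year
Age = 2014 - 1983 = 31

31


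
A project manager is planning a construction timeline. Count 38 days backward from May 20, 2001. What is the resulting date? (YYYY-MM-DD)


Start: 2001-05-20
Subtracting 38 days
Days already passed in May: 20
After going back through May: 18 more days to subtract
April 2001 has 30 days, need 18
Result: 2001-04-12

2001-04-12


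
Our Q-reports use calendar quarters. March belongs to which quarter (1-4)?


Month: March (month 3)
Q1: January-March (months 1-3)
Q2: April-June (months 4-6)
Q3: July-September (months 7-9)
Q4: October-December (months 10-12)
Month 3 falls in Q1

1


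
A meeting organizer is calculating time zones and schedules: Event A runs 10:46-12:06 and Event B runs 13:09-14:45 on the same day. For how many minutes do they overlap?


Interval A: [646, 726] minutes from midnight
Interval B: [789, 885] minutes from midnight
Overlap start = max(646, 789) = 789
Overlap end = min(726, 885) = 726
End <= start, so the intervals do not overlap: 0 minutes

0


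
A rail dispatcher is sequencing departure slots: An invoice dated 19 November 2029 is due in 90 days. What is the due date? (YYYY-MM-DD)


Start: 2029-11-19
Adding 90 days
Days remaining in November: 11
After November: 79 days still to add
December 2029: 31 days, 48 remaining
January 2030: 31 days, 17 remaining
February 2030 has 28 days, need 17
Result: 2030-02-17

2030-02-17


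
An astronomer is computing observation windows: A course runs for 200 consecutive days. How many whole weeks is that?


Total days: 200
Days per week: 7
Division: 200 / 7 = 28 remainder 4
Complete weeks: 28
Remaining days: 4

28


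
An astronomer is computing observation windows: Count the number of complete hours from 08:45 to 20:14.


Start: 08:45
End: 20:14
Hour difference: 20 - 8 = 12 hours
Minute difference: 14 - 45 = -31 minutes
Total minutes: 689
Complete hours: 689 / 60 = 11 (remainder 29)

11


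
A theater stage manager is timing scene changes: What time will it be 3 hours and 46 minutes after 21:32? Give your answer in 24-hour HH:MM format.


Start time: 21:32
Adding: 3 hours 46 minutes
Minutes: 32 + 46 = 78
Minute overflow: 78 >= 60, so carry 1 hour, minutes = 18
Hours: 21 + 3 + 1 = 25
Hour wraparound: 25 mod 24 = 1
Result: 01:18

01:18


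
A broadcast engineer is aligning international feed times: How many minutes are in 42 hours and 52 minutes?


Hours: 42
Extra minutes: 52
Minutes per hour: 60
Hours to minutes: 42 x 60 = 2520
Total: 2520 + 52 = 2572

2572


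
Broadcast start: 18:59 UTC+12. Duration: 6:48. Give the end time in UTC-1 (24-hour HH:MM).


Start: 18:59 in UTC+12
Step 1 - add duration:
  minutes: 59 + 48 = 107 (carry 1h)
  hours: 18 + 6 + 1 = 25
  end in UTC+12: 01:47
Step 2 - convert UTC+12 -> UTC-1:
  offset difference: -1 - (12) = -13 hours
  1 + (-13) = -12 -> mod 24 = 12
Result: 12:47 in UTC-1

12:47


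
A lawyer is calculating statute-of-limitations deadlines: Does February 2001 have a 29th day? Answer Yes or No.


Year: 2001
Divisible by 4? 2001 / 4 = 500.25 -> No
Not divisible by 4, so NOT a leap year

No


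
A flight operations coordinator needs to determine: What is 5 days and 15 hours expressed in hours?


Days: 5
Extra hours: 15
Hours per day: 24
Days to hours: 5 x 24 = 120
Total: 120 + 15 = 135

135


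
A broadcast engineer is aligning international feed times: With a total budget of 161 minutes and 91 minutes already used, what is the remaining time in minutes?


Total budget: 161 minutes
Time used: 91 minutes
Remaining: 161 - 91 = 70 minutes
Percent used: 56.5%
Percent remaining: 43.5%

70


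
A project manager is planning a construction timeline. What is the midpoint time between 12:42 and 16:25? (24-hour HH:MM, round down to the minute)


Start time: 12:42 = 762 minutes from midnight
End time: 16:25 = 985 minutes from midnight
Sum: 762 + 985 = 1747
Midpoint: 1747 / 2 = 873 minutes
Convert: 873 / 60 = 14 hours, 33 minutes
Result: 14:33

14:33


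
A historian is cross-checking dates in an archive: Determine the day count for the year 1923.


Year: 1923
Check leap year rules:
Divisible by 4? No
1923 is not a leap year
Days: 365

365


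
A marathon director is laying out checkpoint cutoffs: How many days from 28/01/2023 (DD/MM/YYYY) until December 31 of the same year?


Start: January 28, 2023
End: December 31, 2023
Days left in January: 3
February: 28
March: 31
April: 30
May: 31
... plus remaining months
Sum of remaining months: 334
Total: 3 + 334 = 337

337


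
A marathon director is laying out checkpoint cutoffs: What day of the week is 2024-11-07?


Date: 2024-11-07
January 1, 2024 is a Monday
Day of year: 312
Offset from Jan 1: 311 days
311 mod 7 = 3
Result: Thursday

Thursday


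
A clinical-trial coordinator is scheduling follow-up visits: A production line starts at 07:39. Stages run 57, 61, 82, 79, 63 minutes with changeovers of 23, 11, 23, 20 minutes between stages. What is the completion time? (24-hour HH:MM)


Start: 07:39 = 459 min from midnight
  after task 1 (57 min): 08:36
  after break (23 min): 08:59
  after task 2 (61 min): 10:00
  after break (11 min): 10:11
  after task 3 (82 min): 11:33
  after break (23 min): 11:56
  after task 4 (79 min): 13:15
  after break (20 min): 13:35
  after task 5 (63 min): 14:38
Total elapsed: 419 minutes
End time: 14:38

14:38


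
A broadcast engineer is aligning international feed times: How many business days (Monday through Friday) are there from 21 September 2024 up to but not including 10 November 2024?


Start: 2024-09-21 (Saturday)
End (exclusive): 2024-11-10 (Sunday)
Total calendar days: 50
Full weeks: 50 // 7 = 7 -> 35 weekdays
Remaining 1 days starting on Saturday:
  Sat(-) -> 0 weekdays
Total business days: 35 + 0 = 35

35


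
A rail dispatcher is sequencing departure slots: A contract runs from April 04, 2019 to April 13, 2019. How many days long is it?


Start date: 2019-04-04
End date: 2019-04-13
Apr 2019: +9 days
Total: 9 days

9


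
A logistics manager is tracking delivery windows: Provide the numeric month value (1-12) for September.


Calendar month order:
8. August
9. September <--
10. October
September is month number 9

9


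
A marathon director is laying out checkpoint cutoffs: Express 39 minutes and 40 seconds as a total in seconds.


Minutes: 39
Seconds: 40
Convert minutes to seconds: 39 x 60 = 2340
Add remaining seconds: 2340 + 40 = 2380

2380


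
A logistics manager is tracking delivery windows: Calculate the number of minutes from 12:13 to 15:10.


Start time: 12:13 = 733 minutes from midnight
End time: 15:10 = 910 minutes from midnight
Difference: 910 - 733 = 177 minutes
That is 2 hours and 57 minutes

177


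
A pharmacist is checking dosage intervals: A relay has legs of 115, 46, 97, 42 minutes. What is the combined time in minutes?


Durations: 115, 46, 97, 42
Running sum: 115
+ 46 = 161
+ 97 = 258
+ 42 = 300
Total duration: 300 minutes
That is 5 hours and 0 minutes

300


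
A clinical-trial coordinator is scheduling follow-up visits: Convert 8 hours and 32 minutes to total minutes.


Hours: 8
Minutes: 32
Convert hours to minutes: 8 x 60 = 480
Add remaining minutes: 480 + 32 = 512

512


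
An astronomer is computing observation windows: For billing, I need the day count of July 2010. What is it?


Month: July
Year: 2010
July is a 31-day month
Total: 31 days

31


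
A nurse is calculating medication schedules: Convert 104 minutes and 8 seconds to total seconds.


Minutes: 104
Extra seconds: 8
Seconds per minute: 60
Minutes to seconds: 104 x 60 = 6240
Total: 6240 + 8 = 6248

6248


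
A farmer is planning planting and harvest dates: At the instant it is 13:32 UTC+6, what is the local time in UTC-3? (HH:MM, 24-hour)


Local time: 13:32 at UTC+6 (offset 6h)
Target zone: UTC-3 (offset -3h)
Difference: -3 - (6) = -9 hours
Calculation: 13 + (-9) = 4
Result: 04:32

04:32


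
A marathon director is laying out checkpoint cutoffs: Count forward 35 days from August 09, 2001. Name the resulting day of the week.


Start: 2001-08-09 (Thursday)
Step 1 - find target date: add 35 days
  2001-08-09 + 35 days = 2001-09-13
Step 2 - day of week:
  35 mod 7 = 0
  Thursday + 0 days -> Thursday
Result: Thursday (2001-09-13)

Thursday


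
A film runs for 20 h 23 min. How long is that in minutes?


Hours: 20
Minutes: 23
Convert hours to minutes: 20 x 60 = 1200
Add remaining minutes: 1200 + 23 = 1223

1223


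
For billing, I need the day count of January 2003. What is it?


Month: January
Year: 2003
January is a 31-day month
Total: 31 days

31


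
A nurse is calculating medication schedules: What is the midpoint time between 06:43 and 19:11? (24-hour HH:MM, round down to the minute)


Start time: 06:43 = 403 minutes from midnight
End time: 19:11 = 1151 minutes from midnight
Sum: 403 + 1151 = 1554
Midpoint: 1554 / 2 = 777 minutes
Convert: 777 / 60 = 12 hours, 57 minutes
Result: 12:57

12:57


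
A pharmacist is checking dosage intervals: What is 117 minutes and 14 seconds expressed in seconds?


Minutes: 117
Extra seconds: 14
Seconds per minute: 60
Minutes to seconds: 117 x 60 = 7020
Total: 7020 + 14 = 7034

7034


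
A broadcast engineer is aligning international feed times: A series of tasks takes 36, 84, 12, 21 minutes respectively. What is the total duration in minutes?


Durations: 36, 84, 12, 21
Running sum: 36
+ 84 = 120
+ 12 = 132
+ 21 = 153
Total duration: 153 minutes
That is 2 hours and 33 minutes

153


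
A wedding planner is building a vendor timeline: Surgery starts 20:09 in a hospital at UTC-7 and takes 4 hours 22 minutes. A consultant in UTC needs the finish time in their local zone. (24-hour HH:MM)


Start: 20:09 in UTC-7
Step 1 - add duration:
  minutes: 9 + 22 = 31
  hours: 20 + 4 + 0 = 24
  end in UTC-7: 00:31
Step 2 - convert UTC-7 -> UTC:
  offset difference: 0 - (-7) = 7 hours
  0 + (7) = 7 -> mod 24 = 7
Result: 07:31 in UTC

07:31


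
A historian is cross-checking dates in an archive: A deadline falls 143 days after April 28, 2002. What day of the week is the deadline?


Start: 2002-04-28 (Sunday)
Step 1 - find target date: add 143 days
  2002-04-28 + 143 days = 2002-09-18
Step 2 - day of week:
  143 mod 7 = 3
  Sunday + 3 days -> Wednesday
Result: Wednesday (2002-09-18)

Wednesday


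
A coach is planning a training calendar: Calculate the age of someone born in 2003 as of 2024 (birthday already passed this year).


Birth year: 2003
Current year: 2024
Age = current year - birth year
Age = 2024 - 2003 = 21

21


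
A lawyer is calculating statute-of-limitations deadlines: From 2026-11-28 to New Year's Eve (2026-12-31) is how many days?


Start: November 28, 2026
End: December 31, 2026
Days left in November: 2
December: 31
Sum of remaining months: 31
Total: 2 + 31 = 33

33


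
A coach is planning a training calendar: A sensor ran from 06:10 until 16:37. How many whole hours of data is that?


Start: 06:10
End: 16:37
Hour difference: 16 - 6 = 10 hours
Minute difference: 37 - 10 = 27 minutes
Total minutes: 627
Complete hours: 627 / 60 = 10 (remainder 27)

10


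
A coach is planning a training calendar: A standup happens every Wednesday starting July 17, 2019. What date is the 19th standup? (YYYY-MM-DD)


First occurrence: 2019-07-17 (occurrence 1)
Each occurrence is 7 days after the previous.
Occurrence 19 is 18 weeks after the first.
18 weeks = 126 days
2019-07-17 + 126 days = 2019-11-20

2019-11-20


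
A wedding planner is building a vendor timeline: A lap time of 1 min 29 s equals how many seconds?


Minutes: 1
Seconds: 29
Convert minutes to seconds: 1 x 60 = 60
Add remaining seconds: 60 + 29 = 89

89


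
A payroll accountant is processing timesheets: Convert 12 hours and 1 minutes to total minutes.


Hours: 12
Extra minutes: 1
Minutes per hour: 60
Hours to minutes: 12 x 60 = 720
Total: 720 + 1 = 721

721


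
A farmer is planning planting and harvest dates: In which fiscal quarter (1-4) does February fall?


Month: February (month 2)
Q1: January-March (months 1-3)
Q2: April-June (months 4-6)
Q3: July-September (months 7-9)
Q4: October-December (months 10-12)
Month 2 falls in Q1

1


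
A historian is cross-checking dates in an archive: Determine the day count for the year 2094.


Year: 2094
Check leap year rules:
Divisible by 4? No
2094 is not a leap year
Days: 365

365


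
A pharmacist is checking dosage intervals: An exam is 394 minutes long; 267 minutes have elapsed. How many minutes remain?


Total budget: 394 minutes
Time used: 267 minutes
Remaining: 394 - 267 = 127 minutes
Percent used: 67.8%
Percent remaining: 32.2%

127


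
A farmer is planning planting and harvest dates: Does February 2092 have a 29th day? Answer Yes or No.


Year: 2092
Divisible by 4? 2092 / 4 = 523.0 -> Yes
Divisible by 100? 2092 / 100 = 20.92 -> No
Divisible by 4 but not 100, so it IS a leap year

Yes


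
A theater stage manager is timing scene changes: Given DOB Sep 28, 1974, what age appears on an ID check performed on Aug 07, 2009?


Birth: 1974-09-28
Reference: 2009-08-07
Year difference: 2009 - 1974 = 35
Has birthday (09-28) occurred by 08-07? No
Birthday not yet reached this year -> subtract 1
Age in full years: 34

34


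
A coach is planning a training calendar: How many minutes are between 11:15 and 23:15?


Start time: 11:15 = 675 minutes from midnight
End time: 23:15 = 1395 minutes from midnight
Difference: 1395 - 675 = 720 minutes
That is 12 hours and 0 minutes

720


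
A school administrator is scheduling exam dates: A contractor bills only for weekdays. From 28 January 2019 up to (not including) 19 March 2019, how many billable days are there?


Start: 2019-01-28 (Monday)
End (exclusive): 2019-03-19 (Tuesday)
Total calendar days: 50
Full weeks: 50 // 7 = 7 -> 35 weekdays
Remaining 1 days starting on Monday:
  Mon(w) -> 1 weekdays
Total business days: 35 + 1 = 36

36


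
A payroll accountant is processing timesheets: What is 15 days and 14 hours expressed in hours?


Days: 15
Extra hours: 14
Hours per day: 24
Days to hours: 15 x 24 = 360
Total: 360 + 14 = 374

374


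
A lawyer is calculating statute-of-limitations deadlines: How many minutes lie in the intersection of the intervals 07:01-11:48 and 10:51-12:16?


Interval A: [421, 708] minutes from midnight
Interval B: [651, 736] minutes from midnight
Overlap start = max(421, 651) = 651
Overlap end = min(708, 736) = 708
Overlap = 708 - 651 = 57 minutes

57


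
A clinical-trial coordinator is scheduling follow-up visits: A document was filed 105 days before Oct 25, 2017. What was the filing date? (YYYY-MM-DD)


Start: 2017-10-25
Subtracting 105 days
Days already passed in October: 25
After going back through October: 80 more days to subtract
September 2017: 30 days, 50 remaining
August 2017: 31 days, 19 remaining
July 2017 has 31 days, need 19
Result: 2017-07-12

2017-07-12


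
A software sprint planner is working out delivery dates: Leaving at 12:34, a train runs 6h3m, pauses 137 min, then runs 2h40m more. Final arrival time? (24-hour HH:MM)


Depart: 12:34
Leg 1: +363 min -> 18:37
Layover: +137 min -> 20:54
Leg 2: +160 min -> 23:34
Total travel: 660 minutes = 11h 0m
Arrival: 23:34

23:34


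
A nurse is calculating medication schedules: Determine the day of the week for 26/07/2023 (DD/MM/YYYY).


Date: 2023-07-26
January 1, 2023 is a Sunday
Day of year: 207
Offset from Jan 1: 206 days
206 mod 7 = 3
Result: Wednesday

Wednesday


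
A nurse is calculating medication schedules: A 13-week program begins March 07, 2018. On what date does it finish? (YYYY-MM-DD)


Start: 2018-03-07
Weeks to add: 13
Convert to days: 13 x 7 = 91 days
Add 91 days to 2018-03-07
Result: 2018-06-06

2018-06-06


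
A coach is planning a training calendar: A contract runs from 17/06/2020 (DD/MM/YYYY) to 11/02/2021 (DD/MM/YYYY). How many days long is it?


Start date: 2020-06-17
End date: 2021-02-11
Jun 2020: +14 days
Jul 2020: +31 days
Aug 2020: +31 days
... (6 more months)
Total: 239 days

239


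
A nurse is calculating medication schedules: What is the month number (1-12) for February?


Calendar month order:
1. January
2. February <--
3. March
February is month number 2

2


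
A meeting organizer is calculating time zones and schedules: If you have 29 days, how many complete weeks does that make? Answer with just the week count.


Total days: 29
Days per week: 7
Division: 29 / 7 = 4 remainder 1
Complete weeks: 4
Remaining days: 1

4


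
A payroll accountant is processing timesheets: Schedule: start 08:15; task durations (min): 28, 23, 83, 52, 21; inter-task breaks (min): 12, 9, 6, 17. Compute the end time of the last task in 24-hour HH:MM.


Start: 08:15 = 495 min from midnight
  after task 1 (28 min): 08:43
  after break (12 min): 08:55
  after task 2 (23 min): 09:18
  after break (9 min): 09:27
  after task 3 (83 min): 10:50
  after break (6 min): 10:56
  after task 4 (52 min): 11:48
  after break (17 min): 12:05
  after task 5 (21 min): 12:26
Total elapsed: 251 minutes
End time: 12:26

12:26


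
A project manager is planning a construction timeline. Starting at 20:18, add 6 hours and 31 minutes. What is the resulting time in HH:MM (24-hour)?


Start time: 20:18
Adding: 6 hours 31 minutes
Minutes: 18 + 31 = 49
Hours: 20 + 6 + 0 = 26
Hour wraparound: 26 mod 24 = 2
Result: 02:49

02:49


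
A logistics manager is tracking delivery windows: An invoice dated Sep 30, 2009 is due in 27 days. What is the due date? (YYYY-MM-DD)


Start: 2009-09-30
Adding 27 days
Days remaining in September: 0
After September: 27 days still to add
October 2009 has 31 days, need 27
Result: 2009-10-27

2009-10-27


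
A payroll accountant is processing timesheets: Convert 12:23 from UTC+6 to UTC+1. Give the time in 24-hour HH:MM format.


Local time: 12:23 at UTC+6 (offset 6h)
Target zone: UTC+1 (offset 1h)
Difference: 1 - (6) = -5 hours
Calculation: 12 + (-5) = 7
Result: 07:23

07:23


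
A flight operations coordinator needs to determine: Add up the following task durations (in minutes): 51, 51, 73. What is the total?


Durations: 51, 51, 73
Running sum: 51
+ 51 = 102
+ 73 = 175
Total duration: 175 minutes
That is 2 hours and 55 minutes

175


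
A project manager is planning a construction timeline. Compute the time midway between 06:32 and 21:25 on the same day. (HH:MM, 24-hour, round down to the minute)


Start time: 06:32 = 392 minutes from midnight
End time: 21:25 = 1285 minutes from midnight
Sum: 392 + 1285 = 1677
Midpoint: 1677 / 2 = 838 minutes
Convert: 838 / 60 = 13 hours, 58 minutes
Result: 13:58

13:58


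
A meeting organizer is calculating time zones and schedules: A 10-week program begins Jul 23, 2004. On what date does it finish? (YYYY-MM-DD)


Start: 2004-07-23
Weeks to add: 10
Convert to days: 10 x 7 = 70 days
Add 70 days to 2004-07-23
Result: 2004-10-01

2004-10-01


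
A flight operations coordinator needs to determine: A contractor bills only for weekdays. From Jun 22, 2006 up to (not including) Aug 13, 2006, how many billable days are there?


Start: 2006-06-22 (Thursday)
End (exclusive): 2006-08-13 (Sunday)
Total calendar days: 52
Full weeks: 52 // 7 = 7 -> 35 weekdays
Remaining 3 days starting on Thursday:
  Thu(w), Fri(w), Sat(-) -> 2 weekdays
Total business days: 35 + 2 = 37

37


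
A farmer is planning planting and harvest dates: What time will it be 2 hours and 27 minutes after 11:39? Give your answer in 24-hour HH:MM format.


Start time: 11:39
Adding: 2 hours 27 minutes
Minutes: 39 + 27 = 66
Minute overflow: 66 >= 60, so carry 1 hour, minutes = 6
Hours: 11 + 2 + 1 = 14
Result: 14:06

14:06
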